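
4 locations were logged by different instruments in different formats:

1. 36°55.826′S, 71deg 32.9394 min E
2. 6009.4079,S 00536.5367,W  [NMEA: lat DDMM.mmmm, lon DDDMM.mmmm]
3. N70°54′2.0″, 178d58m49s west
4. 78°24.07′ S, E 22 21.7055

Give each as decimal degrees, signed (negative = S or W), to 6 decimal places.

Point 1:
  Lat: 36 + 55.826/60 = 36.9304333
  S → negative
  Longitude: 71 + 32.9394/60 = 71.5489900
  E ⇒ keep positive
Point 2:
  φ: split at 2 digits → 60° and 9.4079′; 60 + 9.4079/60 = 60.1567983
  S ⇒ negate
  Lon: split at 3 digits → 005° and 36.5367′; 5 + 36.5367/60 = 5.6089450
  hemisphere W, so the sign is −
Point 3:
  Latitude: 70 + 54/60 + 2/3600 = 70.9005556
  N ⇒ keep positive
  Lon: 178° + 58/60 + 49/3600 = 178 + 0.966667 + 0.013611 = 178.9802778
  W ⇒ negate
Point 4:
  Lat: 24.07′ = 0.401167°; total 78.4011667
  hemisphere S, so the sign is −
  λ: 22 + 21.7055/60 = 22.3617583
  E ⇒ keep positive

1. -36.930433, 71.548990
2. -60.156798, -5.608945
3. 70.900556, -178.980278
4. -78.401167, 22.361758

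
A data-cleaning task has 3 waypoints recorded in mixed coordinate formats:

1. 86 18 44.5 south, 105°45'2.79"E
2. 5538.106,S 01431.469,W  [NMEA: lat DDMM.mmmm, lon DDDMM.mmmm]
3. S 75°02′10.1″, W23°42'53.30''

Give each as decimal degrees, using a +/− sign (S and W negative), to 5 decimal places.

1. -86.31236, 105.75078
2. -55.63510, -14.52448
3. -75.03614, -23.71481

Point 1:
  Latitude: 86 + 18/60 + 44.5/3600 = 86.312361
  S → negative
  λ: 105 + 45/60 + 2.79/3600 = 105.750775
  E → positive
Point 2:
  Latitude: degrees = first 2 digits = 55, minutes = 38.106; 55 + 38.106/60 = 55.635100
  S ⇒ negate
  λ: split at 3 digits → 014° and 31.469′; 14 + 31.469/60 = 14.524483
  W ⇒ negate
Point 3:
  φ: 75 + 2/60 + 10.1/3600 = 75.036139
  S ⇒ negate
  Longitude: 23 + 42/60 + 53.3/3600 = 23.714806
  W → negative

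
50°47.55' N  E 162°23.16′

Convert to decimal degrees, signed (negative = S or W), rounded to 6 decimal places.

Lat: 50 + 47.55/60 = 50.7925000
N → positive
Longitude: 162 + 23.16/60 = 162.3860000
E → positive

50.792500, 162.386000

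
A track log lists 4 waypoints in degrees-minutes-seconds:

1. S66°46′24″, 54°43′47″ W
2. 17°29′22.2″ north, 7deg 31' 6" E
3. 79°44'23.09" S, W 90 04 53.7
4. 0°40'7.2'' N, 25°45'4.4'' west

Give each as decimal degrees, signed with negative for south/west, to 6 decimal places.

1. -66.773333, -54.729722
2. 17.489500, 7.518333
3. -79.739747, -90.081583
4. 0.668667, -25.751222

Point 1:
  Lat: 66° + 46/60 + 24/3600 = 66 + 0.766667 + 0.006667 = 66.7733333
  S → negative
  Lon: 43′ + 47″ = 43.78333′; 54 + 43.78333/60 = 54.7297222
  W → negative
Point 2:
  Latitude: 29′ + 22.2″ = 29.37000′; 17 + 29.37000/60 = 17.4895000
  N ⇒ keep positive
  Lon: 7 + 31/60 + 6/3600 = 7.5183333
  E → positive
Point 3:
  Latitude: 44′ + 23.09″ = 44.38483′; 79 + 44.38483/60 = 79.7397472
  hemisphere S, so the sign is −
  Longitude: 90° + 4/60 + 53.7/3600 = 90 + 0.066667 + 0.014917 = 90.0815833
  W ⇒ negate
Point 4:
  φ: 40′ + 7.2″ = 40.12000′; 0 + 40.12000/60 = 0.6686667
  N → positive
  λ: 25 + 45/60 + 4.4/3600 = 25.7512222
  W ⇒ negate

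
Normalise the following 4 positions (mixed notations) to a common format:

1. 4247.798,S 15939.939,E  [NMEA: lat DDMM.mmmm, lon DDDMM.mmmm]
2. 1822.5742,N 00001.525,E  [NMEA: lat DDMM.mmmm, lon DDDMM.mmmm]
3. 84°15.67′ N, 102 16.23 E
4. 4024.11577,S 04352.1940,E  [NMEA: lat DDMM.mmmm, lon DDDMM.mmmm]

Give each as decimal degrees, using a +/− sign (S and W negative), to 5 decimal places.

1. -42.79663, 159.66565
2. 18.37624, 0.02542
3. 84.26117, 102.27050
4. -40.40193, 43.86990

Point 1:
  φ: degrees = first 2 digits = 42, minutes = 47.798; 42 + 47.798/60 = 42.796633
  S → negative
  λ: split at 3 digits → 159° and 39.939′; 159 + 39.939/60 = 159.665650
  E → positive
Point 2:
  Lat: degrees = first 2 digits = 18, minutes = 22.5742; 18 + 22.5742/60 = 18.376237
  N → positive
  Lon: split at 3 digits → 000° and 1.525′; 0 + 1.525/60 = 0.025417
  E ⇒ keep positive
Point 3:
  Lat: 15.67′ = 0.261167°; total 84.261167
  N ⇒ keep positive
  Lon: 102 + 16.23/60 = 102.270500
  E ⇒ keep positive
Point 4:
  Latitude: split at 2 digits → 40° and 24.11577′; 40 + 24.11577/60 = 40.401930
  S ⇒ negate
  Longitude: split at 3 digits → 043° and 52.194′; 43 + 52.194/60 = 43.869900
  E → positive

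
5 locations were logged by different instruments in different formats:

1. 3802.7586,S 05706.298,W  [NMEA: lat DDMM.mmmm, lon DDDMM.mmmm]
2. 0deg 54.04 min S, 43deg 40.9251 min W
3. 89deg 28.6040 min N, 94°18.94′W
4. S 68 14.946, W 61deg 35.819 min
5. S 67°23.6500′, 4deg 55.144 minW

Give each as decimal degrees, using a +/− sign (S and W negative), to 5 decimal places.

Point 1:
  Latitude: split at 2 digits → 38° and 2.7586′; 38 + 2.7586/60 = 38.045977
  hemisphere S, so the sign is −
  λ: degrees = first 3 digits = 57, minutes = 6.298; 57 + 6.298/60 = 57.104967
  hemisphere W, so the sign is −
Point 2:
  Latitude: 54.04′ = 0.900667°; total 0.900667
  hemisphere S, so the sign is −
  Longitude: 43 + 40.9251/60 = 43.682085
  W → negative
Point 3:
  Latitude: 28.604′ = 0.476733°; total 89.476733
  N ⇒ keep positive
  Longitude: 18.94′ = 0.315667°; total 94.315667
  hemisphere W, so the sign is −
Point 4:
  φ: 68 + 14.946/60 = 68.249100
  hemisphere S, so the sign is −
  λ: 61 + 35.819/60 = 61.596983
  W ⇒ negate
Point 5:
  φ: 67 + 23.65/60 = 67.394167
  S ⇒ negate
  λ: 55.144′ = 0.919067°; total 4.919067
  hemisphere W, so the sign is −

1. -38.04598, -57.10497
2. -0.90067, -43.68209
3. 89.47673, -94.31567
4. -68.24910, -61.59698
5. -67.39417, -4.91907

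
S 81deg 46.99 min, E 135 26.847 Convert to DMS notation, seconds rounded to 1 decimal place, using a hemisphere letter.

φ: fractional minutes 0.99000 × 60 = 59.400″
Longitude: 26.84700′ → 26′ and 0.84700 × 60 = 50.820″

81°46′59.4″ S, 135°26′50.8″ E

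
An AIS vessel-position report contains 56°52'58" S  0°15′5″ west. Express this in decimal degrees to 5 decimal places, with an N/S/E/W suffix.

56.88278° S, 0.25139° W

Latitude: 52′ + 58″ = 52.96667′; 56 + 52.96667/60 = 56.882778
Lon: 15′ + 5″ = 15.08333′; 0 + 15.08333/60 = 0.251389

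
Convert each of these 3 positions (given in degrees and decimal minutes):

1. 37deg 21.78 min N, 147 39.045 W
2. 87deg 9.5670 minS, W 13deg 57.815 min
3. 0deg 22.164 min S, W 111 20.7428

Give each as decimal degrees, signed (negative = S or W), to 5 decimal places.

Point 1:
  Lat: 21.78′ = 0.363000°; total 37.363000
  N ⇒ keep positive
  λ: 39.045′ = 0.650750°; total 147.650750
  W ⇒ negate
Point 2:
  φ: 9.567′ = 0.159450°; total 87.159450
  S → negative
  Lon: 57.815′ = 0.963583°; total 13.963583
  W ⇒ negate
Point 3:
  Latitude: 0 + 22.164/60 = 0.369400
  hemisphere S, so the sign is −
  λ: 20.7428′ = 0.345713°; total 111.345713
  hemisphere W, so the sign is −

1. 37.36300, -147.65075
2. -87.15945, -13.96358
3. -0.36940, -111.34571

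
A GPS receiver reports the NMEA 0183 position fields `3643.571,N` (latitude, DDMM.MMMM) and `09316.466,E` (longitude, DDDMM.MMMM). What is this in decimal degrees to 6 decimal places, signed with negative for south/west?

Lat: degrees = first 2 digits = 36, minutes = 43.571; 36 + 43.571/60 = 36.7261833
N → positive
λ: degrees = first 3 digits = 93, minutes = 16.466; 93 + 16.466/60 = 93.2744333
E ⇒ keep positive

36.726183, 93.274433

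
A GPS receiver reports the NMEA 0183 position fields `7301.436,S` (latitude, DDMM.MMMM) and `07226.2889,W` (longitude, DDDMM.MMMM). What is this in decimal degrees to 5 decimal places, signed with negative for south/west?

Lat: degrees = first 2 digits = 73, minutes = 1.436; 73 + 1.436/60 = 73.023933
hemisphere S, so the sign is −
Longitude: split at 3 digits → 072° and 26.2889′; 72 + 26.2889/60 = 72.438148
W ⇒ negate

-73.02393, -72.43815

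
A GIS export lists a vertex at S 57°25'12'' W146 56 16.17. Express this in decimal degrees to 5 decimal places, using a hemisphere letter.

Latitude: 57° + 25/60 + 12/3600 = 57 + 0.416667 + 0.003333 = 57.420000
Longitude: 146 + 56/60 + 16.17/3600 = 146.937825

57.42000° S, 146.93783° W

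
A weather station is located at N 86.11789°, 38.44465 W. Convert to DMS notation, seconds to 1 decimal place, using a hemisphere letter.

Latitude: 0.117890 × 60 = 7.07340′ → 7′, remainder × 60 = 4.404″
Longitude: 0.444650° → 26.67900′; 0.67900 × 60 = 40.740″

86°07′4.4″ N, 38°26′40.7″ W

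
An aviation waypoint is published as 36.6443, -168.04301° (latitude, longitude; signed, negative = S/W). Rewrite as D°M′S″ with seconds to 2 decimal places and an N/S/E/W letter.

φ: 0.644300° → 38.65800′; 0.65800 × 60 = 39.4800″
Longitude is negative → W; |value| = 168.043010
λ: whole degrees 168; 2.58060′ → 2′ and 34.8360″

36°38′39.48″ N, 168°02′34.84″ W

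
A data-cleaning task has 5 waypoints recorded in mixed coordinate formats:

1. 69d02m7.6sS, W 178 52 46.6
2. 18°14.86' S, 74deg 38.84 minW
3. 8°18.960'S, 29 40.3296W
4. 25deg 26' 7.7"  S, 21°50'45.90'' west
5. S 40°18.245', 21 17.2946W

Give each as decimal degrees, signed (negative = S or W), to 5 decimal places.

1. -69.03544, -178.87961
2. -18.24767, -74.64733
3. -8.31600, -29.67216
4. -25.43547, -21.84608
5. -40.30408, -21.28824

Point 1:
  Latitude: 69° + 2/60 + 7.6/3600 = 69 + 0.033333 + 0.002111 = 69.035444
  S → negative
  Longitude: 178° + 52/60 + 46.6/3600 = 178 + 0.866667 + 0.012944 = 178.879611
  W → negative
Point 2:
  Lat: 18 + 14.86/60 = 18.247667
  hemisphere S, so the sign is −
  λ: 38.84′ = 0.647333°; total 74.647333
  W → negative
Point 3:
  Latitude: 18.96′ = 0.316000°; total 8.316000
  S → negative
  Lon: 40.3296′ = 0.672160°; total 29.672160
  W ⇒ negate
Point 4:
  φ: 25° + 26/60 + 7.7/3600 = 25 + 0.433333 + 0.002139 = 25.435472
  S → negative
  Lon: 21 + 50/60 + 45.9/3600 = 21.846083
  W ⇒ negate
Point 5:
  Lat: 40 + 18.245/60 = 40.304083
  S ⇒ negate
  λ: 21 + 17.2946/60 = 21.288243
  hemisphere W, so the sign is −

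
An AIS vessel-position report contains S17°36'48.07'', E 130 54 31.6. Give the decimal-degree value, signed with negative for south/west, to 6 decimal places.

-17.613353, 130.908778

φ: 17 + 36/60 + 48.07/3600 = 17.6133528
hemisphere S, so the sign is −
λ: 54′ + 31.6″ = 54.52667′; 130 + 54.52667/60 = 130.9087778
E ⇒ keep positive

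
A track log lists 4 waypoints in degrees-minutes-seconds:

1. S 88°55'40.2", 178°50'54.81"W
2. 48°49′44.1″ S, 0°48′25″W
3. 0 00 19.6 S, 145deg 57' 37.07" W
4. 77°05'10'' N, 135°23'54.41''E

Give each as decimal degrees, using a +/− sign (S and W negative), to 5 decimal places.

1. -88.92783, -178.84856
2. -48.82892, -0.80694
3. -0.00544, -145.96030
4. 77.08611, 135.39845

Point 1:
  Lat: 55′ + 40.2″ = 55.67000′; 88 + 55.67000/60 = 88.927833
  S → negative
  Longitude: 178 + 50/60 + 54.81/3600 = 178.848558
  hemisphere W, so the sign is −
Point 2:
  Lat: 49′ + 44.1″ = 49.73500′; 48 + 49.73500/60 = 48.828917
  S → negative
  Lon: 0° + 48/60 + 25/3600 = 0 + 0.800000 + 0.006944 = 0.806944
  W → negative
Point 3:
  Lat: 0 + 0/60 + 19.6/3600 = 0.005444
  hemisphere S, so the sign is −
  λ: 145° + 57/60 + 37.07/3600 = 145 + 0.950000 + 0.010297 = 145.960297
  W ⇒ negate
Point 4:
  φ: 77° + 5/60 + 10/3600 = 77 + 0.083333 + 0.002778 = 77.086111
  N → positive
  Lon: 135 + 23/60 + 54.41/3600 = 135.398447
  E ⇒ keep positive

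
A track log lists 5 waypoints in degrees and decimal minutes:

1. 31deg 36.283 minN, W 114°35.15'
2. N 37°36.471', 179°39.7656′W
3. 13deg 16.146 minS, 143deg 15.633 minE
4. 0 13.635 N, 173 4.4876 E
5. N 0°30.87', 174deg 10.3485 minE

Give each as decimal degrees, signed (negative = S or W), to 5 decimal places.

1. 31.60472, -114.58583
2. 37.60785, -179.66276
3. -13.26910, 143.26055
4. 0.22725, 173.07479
5. 0.51450, 174.17248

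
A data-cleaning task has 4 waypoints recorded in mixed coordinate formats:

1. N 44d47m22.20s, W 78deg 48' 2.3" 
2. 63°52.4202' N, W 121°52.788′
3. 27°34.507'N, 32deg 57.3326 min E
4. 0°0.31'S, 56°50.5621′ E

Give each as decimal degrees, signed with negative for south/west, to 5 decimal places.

1. 44.78950, -78.80064
2. 63.87367, -121.87980
3. 27.57512, 32.95554
4. -0.00517, 56.84270

Point 1:
  Latitude: 44 + 47/60 + 22.2/3600 = 44.789500
  N ⇒ keep positive
  Lon: 48′ + 2.3″ = 48.03833′; 78 + 48.03833/60 = 78.800639
  hemisphere W, so the sign is −
Point 2:
  Lat: 52.4202′ = 0.873670°; total 63.873670
  N → positive
  λ: 121 + 52.788/60 = 121.879800
  W → negative
Point 3:
  Lat: 27 + 34.507/60 = 27.575117
  N → positive
  λ: 57.3326′ = 0.955543°; total 32.955543
  E → positive
Point 4:
  Lat: 0 + 0.31/60 = 0.005167
  S → negative
  λ: 56 + 50.5621/60 = 56.842702
  E → positive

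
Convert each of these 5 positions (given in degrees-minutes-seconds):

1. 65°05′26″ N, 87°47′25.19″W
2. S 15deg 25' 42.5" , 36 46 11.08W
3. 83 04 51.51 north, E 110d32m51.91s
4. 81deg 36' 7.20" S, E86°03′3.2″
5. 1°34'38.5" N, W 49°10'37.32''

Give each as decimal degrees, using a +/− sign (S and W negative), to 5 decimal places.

Point 1:
  Latitude: 65 + 5/60 + 26/3600 = 65.090556
  N ⇒ keep positive
  Lon: 87° + 47/60 + 25.19/3600 = 87 + 0.783333 + 0.006997 = 87.790331
  W → negative
Point 2:
  Lat: 25′ + 42.5″ = 25.70833′; 15 + 25.70833/60 = 15.428472
  hemisphere S, so the sign is −
  Longitude: 36° + 46/60 + 11.08/3600 = 36 + 0.766667 + 0.003078 = 36.769744
  W ⇒ negate
Point 3:
  Lat: 4′ + 51.51″ = 4.85850′; 83 + 4.85850/60 = 83.080975
  N ⇒ keep positive
  Longitude: 32′ + 51.91″ = 32.86517′; 110 + 32.86517/60 = 110.547753
  E → positive
Point 4:
  φ: 81° + 36/60 + 7.2/3600 = 81 + 0.600000 + 0.002000 = 81.602000
  hemisphere S, so the sign is −
  Longitude: 3′ + 3.2″ = 3.05333′; 86 + 3.05333/60 = 86.050889
  E → positive
Point 5:
  Latitude: 1° + 34/60 + 38.5/3600 = 1 + 0.566667 + 0.010694 = 1.577361
  N → positive
  λ: 49° + 10/60 + 37.32/3600 = 49 + 0.166667 + 0.010367 = 49.177033
  W → negative

1. 65.09056, -87.79033
2. -15.42847, -36.76974
3. 83.08098, 110.54775
4. -81.60200, 86.05089
5. 1.57736, -49.17703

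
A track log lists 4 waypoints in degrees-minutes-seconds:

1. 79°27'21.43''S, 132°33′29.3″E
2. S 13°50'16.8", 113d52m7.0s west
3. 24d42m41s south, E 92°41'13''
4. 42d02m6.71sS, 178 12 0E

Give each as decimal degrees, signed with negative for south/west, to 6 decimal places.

1. -79.455953, 132.558139
2. -13.838000, -113.868611
3. -24.711389, 92.686944
4. -42.035197, 178.200000

Point 1:
  Latitude: 79° + 27/60 + 21.43/3600 = 79 + 0.450000 + 0.005953 = 79.4559528
  S → negative
  λ: 132 + 33/60 + 29.3/3600 = 132.5581389
  E → positive
Point 2:
  Lat: 13° + 50/60 + 16.8/3600 = 13 + 0.833333 + 0.004667 = 13.8380000
  hemisphere S, so the sign is −
  Longitude: 113° + 52/60 + 7/3600 = 113 + 0.866667 + 0.001944 = 113.8686111
  W ⇒ negate
Point 3:
  φ: 42′ + 41″ = 42.68333′; 24 + 42.68333/60 = 24.7113889
  S → negative
  Longitude: 41′ + 13″ = 41.21667′; 92 + 41.21667/60 = 92.6869444
  E ⇒ keep positive
Point 4:
  φ: 2′ + 6.71″ = 2.11183′; 42 + 2.11183/60 = 42.0351972
  S ⇒ negate
  Longitude: 178 + 12/60 + 0/3600 = 178.2000000
  E ⇒ keep positive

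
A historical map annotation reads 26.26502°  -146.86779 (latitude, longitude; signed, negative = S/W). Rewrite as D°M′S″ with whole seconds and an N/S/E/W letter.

26°15′54″ N, 146°52′4″ W

Latitude: whole degrees 26; 15.90120′ → 15′ and 54.07″
Longitude is negative → W; |value| = 146.867790
λ: 0.867790 × 60 = 52.06740′ → 52′, remainder × 60 = 4.04″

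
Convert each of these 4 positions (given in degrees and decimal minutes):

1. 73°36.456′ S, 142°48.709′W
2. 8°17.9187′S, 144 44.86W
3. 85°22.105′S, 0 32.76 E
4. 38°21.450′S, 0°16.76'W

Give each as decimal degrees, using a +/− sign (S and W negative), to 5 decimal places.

Point 1:
  Latitude: 73 + 36.456/60 = 73.607600
  hemisphere S, so the sign is −
  Longitude: 48.709′ = 0.811817°; total 142.811817
  hemisphere W, so the sign is −
Point 2:
  φ: 17.9187′ = 0.298645°; total 8.298645
  S ⇒ negate
  Longitude: 44.86′ = 0.747667°; total 144.747667
  W → negative
Point 3:
  φ: 85 + 22.105/60 = 85.368417
  S → negative
  Lon: 32.76′ = 0.546000°; total 0.546000
  E → positive
Point 4:
  Lat: 21.45′ = 0.357500°; total 38.357500
  hemisphere S, so the sign is −
  Longitude: 16.76′ = 0.279333°; total 0.279333
  hemisphere W, so the sign is −

1. -73.60760, -142.81182
2. -8.29865, -144.74767
3. -85.36842, 0.54600
4. -38.35750, -0.27933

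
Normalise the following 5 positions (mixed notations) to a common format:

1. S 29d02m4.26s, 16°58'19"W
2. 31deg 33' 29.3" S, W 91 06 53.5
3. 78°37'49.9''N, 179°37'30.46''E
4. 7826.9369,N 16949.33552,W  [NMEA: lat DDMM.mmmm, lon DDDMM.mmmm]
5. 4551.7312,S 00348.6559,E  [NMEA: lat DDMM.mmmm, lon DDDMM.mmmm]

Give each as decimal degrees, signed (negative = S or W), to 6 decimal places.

1. -29.034517, -16.971944
2. -31.558139, -91.114861
3. 78.630528, 179.625128
4. 78.448948, -169.822259
5. -45.862187, 3.810932

Point 1:
  Lat: 2′ + 4.26″ = 2.07100′; 29 + 2.07100/60 = 29.0345167
  S → negative
  Longitude: 58′ + 19″ = 58.31667′; 16 + 58.31667/60 = 16.9719444
  W → negative
Point 2:
  Latitude: 31° + 33/60 + 29.3/3600 = 31 + 0.550000 + 0.008139 = 31.5581389
  S ⇒ negate
  Longitude: 91 + 6/60 + 53.5/3600 = 91.1148611
  W → negative
Point 3:
  φ: 78° + 37/60 + 49.9/3600 = 78 + 0.616667 + 0.013861 = 78.6305278
  N ⇒ keep positive
  Longitude: 37′ + 30.46″ = 37.50767′; 179 + 37.50767/60 = 179.6251278
  E → positive
Point 4:
  φ: split at 2 digits → 78° and 26.9369′; 78 + 26.9369/60 = 78.4489483
  N → positive
  Longitude: split at 3 digits → 169° and 49.33552′; 169 + 49.33552/60 = 169.8222587
  W → negative
Point 5:
  Latitude: degrees = first 2 digits = 45, minutes = 51.7312; 45 + 51.7312/60 = 45.8621867
  S ⇒ negate
  λ: split at 3 digits → 003° and 48.6559′; 3 + 48.6559/60 = 3.8109317
  E ⇒ keep positive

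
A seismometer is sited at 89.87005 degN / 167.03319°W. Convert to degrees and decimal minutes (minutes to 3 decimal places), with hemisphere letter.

φ: 89° + 0.870050 × 60 = 89° 52.20300′
Lon: fractional part 0.033190 → 1.99140 minutes

89° 52.203′ N, 167° 1.991′ W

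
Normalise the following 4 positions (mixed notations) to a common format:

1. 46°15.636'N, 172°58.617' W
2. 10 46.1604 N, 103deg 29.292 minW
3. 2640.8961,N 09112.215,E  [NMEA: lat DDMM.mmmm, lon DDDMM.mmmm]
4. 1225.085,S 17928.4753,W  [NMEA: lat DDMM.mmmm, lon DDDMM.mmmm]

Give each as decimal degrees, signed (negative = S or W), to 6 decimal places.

Point 1:
  Latitude: 15.636′ = 0.260600°; total 46.2606000
  N → positive
  Lon: 172 + 58.617/60 = 172.9769500
  W → negative
Point 2:
  φ: 46.1604′ = 0.769340°; total 10.7693400
  N ⇒ keep positive
  λ: 29.292′ = 0.488200°; total 103.4882000
  W → negative
Point 3:
  Latitude: split at 2 digits → 26° and 40.8961′; 26 + 40.8961/60 = 26.6816017
  N ⇒ keep positive
  λ: degrees = first 3 digits = 91, minutes = 12.215; 91 + 12.215/60 = 91.2035833
  E → positive
Point 4:
  φ: split at 2 digits → 12° and 25.085′; 12 + 25.085/60 = 12.4180833
  S ⇒ negate
  Lon: split at 3 digits → 179° and 28.4753′; 179 + 28.4753/60 = 179.4745883
  W → negative

1. 46.260600, -172.976950
2. 10.769340, -103.488200
3. 26.681602, 91.203583
4. -12.418083, -179.474588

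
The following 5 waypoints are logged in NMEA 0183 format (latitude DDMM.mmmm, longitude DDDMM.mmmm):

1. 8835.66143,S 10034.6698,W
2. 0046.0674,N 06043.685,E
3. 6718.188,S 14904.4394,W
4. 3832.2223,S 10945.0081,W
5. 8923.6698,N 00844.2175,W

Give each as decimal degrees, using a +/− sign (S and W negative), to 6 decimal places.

1. -88.594357, -100.577830
2. 0.767790, 60.728083
3. -67.303133, -149.073990
4. -38.537038, -109.750135
5. 89.394497, -8.736958

Point 1:
  φ: degrees = first 2 digits = 88, minutes = 35.66143; 88 + 35.66143/60 = 88.5943572
  S → negative
  λ: split at 3 digits → 100° and 34.6698′; 100 + 34.6698/60 = 100.5778300
  hemisphere W, so the sign is −
Point 2:
  Lat: split at 2 digits → 00° and 46.0674′; 0 + 46.0674/60 = 0.7677900
  N → positive
  λ: split at 3 digits → 060° and 43.685′; 60 + 43.685/60 = 60.7280833
  E ⇒ keep positive
Point 3:
  φ: split at 2 digits → 67° and 18.188′; 67 + 18.188/60 = 67.3031333
  S ⇒ negate
  Longitude: degrees = first 3 digits = 149, minutes = 4.4394; 149 + 4.4394/60 = 149.0739900
  W → negative
Point 4:
  φ: degrees = first 2 digits = 38, minutes = 32.2223; 38 + 32.2223/60 = 38.5370383
  S → negative
  λ: degrees = first 3 digits = 109, minutes = 45.0081; 109 + 45.0081/60 = 109.7501350
  W → negative
Point 5:
  Latitude: split at 2 digits → 89° and 23.6698′; 89 + 23.6698/60 = 89.3944967
  N ⇒ keep positive
  Longitude: split at 3 digits → 008° and 44.2175′; 8 + 44.2175/60 = 8.7369583
  hemisphere W, so the sign is −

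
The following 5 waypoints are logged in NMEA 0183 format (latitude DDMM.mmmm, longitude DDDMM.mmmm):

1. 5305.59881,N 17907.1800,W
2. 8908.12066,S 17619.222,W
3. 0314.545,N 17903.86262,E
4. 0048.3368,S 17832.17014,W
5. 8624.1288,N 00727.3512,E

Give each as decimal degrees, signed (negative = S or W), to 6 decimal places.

Point 1:
  φ: degrees = first 2 digits = 53, minutes = 5.59881; 53 + 5.59881/60 = 53.0933135
  N ⇒ keep positive
  Lon: split at 3 digits → 179° and 7.18′; 179 + 7.18/60 = 179.1196667
  W ⇒ negate
Point 2:
  φ: degrees = first 2 digits = 89, minutes = 8.12066; 89 + 8.12066/60 = 89.1353443
  S ⇒ negate
  Lon: degrees = first 3 digits = 176, minutes = 19.222; 176 + 19.222/60 = 176.3203667
  W ⇒ negate
Point 3:
  Lat: split at 2 digits → 03° and 14.545′; 3 + 14.545/60 = 3.2424167
  N → positive
  λ: split at 3 digits → 179° and 3.86262′; 179 + 3.86262/60 = 179.0643770
  E ⇒ keep positive
Point 4:
  φ: split at 2 digits → 00° and 48.3368′; 0 + 48.3368/60 = 0.8056133
  S ⇒ negate
  Lon: split at 3 digits → 178° and 32.17014′; 178 + 32.17014/60 = 178.5361690
  hemisphere W, so the sign is −
Point 5:
  Lat: split at 2 digits → 86° and 24.1288′; 86 + 24.1288/60 = 86.4021467
  N ⇒ keep positive
  Longitude: split at 3 digits → 007° and 27.3512′; 7 + 27.3512/60 = 7.4558533
  E → positive

1. 53.093314, -179.119667
2. -89.135344, -176.320367
3. 3.242417, 179.064377
4. -0.805613, -178.536169
5. 86.402147, 7.455853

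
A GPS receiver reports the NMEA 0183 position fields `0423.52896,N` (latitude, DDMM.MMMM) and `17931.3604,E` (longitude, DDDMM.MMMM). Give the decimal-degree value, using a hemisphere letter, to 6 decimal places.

4.392149° N, 179.522673° E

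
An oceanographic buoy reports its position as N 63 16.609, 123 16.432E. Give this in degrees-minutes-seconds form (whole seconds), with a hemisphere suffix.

63°16′37″ N, 123°16′26″ E

Latitude: 16.60900′ → 16′ and 0.60900 × 60 = 36.54″
λ: 16.43200′ → 16′ and 0.43200 × 60 = 25.92″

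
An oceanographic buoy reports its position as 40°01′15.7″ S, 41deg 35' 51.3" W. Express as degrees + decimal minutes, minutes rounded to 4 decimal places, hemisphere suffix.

40° 1.2617′ S, 41° 35.8550′ W

Lat: seconds/60 = 0.26167; minutes = 1 + 0.26167 = 1.261667
Longitude: 35 + 51.3/60 = 35.855000′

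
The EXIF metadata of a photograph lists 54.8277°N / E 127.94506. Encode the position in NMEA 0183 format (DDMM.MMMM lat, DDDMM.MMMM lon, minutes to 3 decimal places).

Lat: 54° + 0.827700 × 60 = 54° 49.66200′
Longitude: fractional part 0.945060 → 56.70360 minutes

5449.662,N / 12756.704,E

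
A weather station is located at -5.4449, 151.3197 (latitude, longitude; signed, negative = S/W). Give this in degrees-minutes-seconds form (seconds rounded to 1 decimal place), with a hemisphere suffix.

5°26′41.6″ S, 151°19′10.9″ E

Latitude is negative → S; |value| = 5.444900
Latitude: 0.444900 × 60 = 26.69400′ → 26′, remainder × 60 = 41.640″
Lon: 0.319700° → 19.18200′; 0.18200 × 60 = 10.920″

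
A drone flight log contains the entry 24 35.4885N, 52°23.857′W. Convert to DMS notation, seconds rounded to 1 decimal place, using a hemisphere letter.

24°35′29.3″ N, 52°23′51.4″ W

Latitude: 35.48850′ → 35′ and 0.48850 × 60 = 29.310″
Longitude: fractional minutes 0.85700 × 60 = 51.420″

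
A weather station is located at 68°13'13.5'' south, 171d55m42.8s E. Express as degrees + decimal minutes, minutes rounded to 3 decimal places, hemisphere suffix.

68° 13.225′ S, 171° 55.713′ E

φ: 13 + 13.5/60 = 13.22500′
Longitude: 55 + 42.8/60 = 55.71333′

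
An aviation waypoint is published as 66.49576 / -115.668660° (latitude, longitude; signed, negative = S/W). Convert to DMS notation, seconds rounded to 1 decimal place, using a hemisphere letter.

66°29′44.7″ N, 115°40′7.2″ W

Latitude: 0.495760° → 29.74560′; 0.74560 × 60 = 44.736″
Longitude is negative → W; |value| = 115.668660
Lon: whole degrees 115; 40.11960′ → 40′ and 7.176″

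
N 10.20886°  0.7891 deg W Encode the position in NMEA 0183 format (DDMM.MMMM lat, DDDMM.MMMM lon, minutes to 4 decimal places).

φ: fractional part 0.208860 → 12.531600 minutes
Longitude: minutes = (0.789100 − 0) × 60 = 47.346000

1012.5316,N / 00047.3460,W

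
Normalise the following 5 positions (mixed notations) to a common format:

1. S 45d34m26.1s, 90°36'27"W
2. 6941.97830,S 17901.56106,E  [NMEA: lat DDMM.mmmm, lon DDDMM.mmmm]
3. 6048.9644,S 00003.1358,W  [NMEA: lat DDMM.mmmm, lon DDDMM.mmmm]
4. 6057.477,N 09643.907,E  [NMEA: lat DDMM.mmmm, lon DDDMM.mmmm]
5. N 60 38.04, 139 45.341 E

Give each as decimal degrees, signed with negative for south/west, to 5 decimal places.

1. -45.57392, -90.60750
2. -69.69964, 179.02602
3. -60.81607, -0.05226
4. 60.95795, 96.73178
5. 60.63400, 139.75568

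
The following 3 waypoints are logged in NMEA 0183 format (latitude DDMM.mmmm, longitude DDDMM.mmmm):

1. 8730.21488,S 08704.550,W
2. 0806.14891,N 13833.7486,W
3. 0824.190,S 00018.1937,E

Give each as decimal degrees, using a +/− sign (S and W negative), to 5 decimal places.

Point 1:
  Latitude: split at 2 digits → 87° and 30.21488′; 87 + 30.21488/60 = 87.503581
  hemisphere S, so the sign is −
  Lon: degrees = first 3 digits = 87, minutes = 4.55; 87 + 4.55/60 = 87.075833
  W ⇒ negate
Point 2:
  Lat: split at 2 digits → 08° and 6.14891′; 8 + 6.14891/60 = 8.102482
  N ⇒ keep positive
  Longitude: split at 3 digits → 138° and 33.7486′; 138 + 33.7486/60 = 138.562477
  W ⇒ negate
Point 3:
  Latitude: degrees = first 2 digits = 8, minutes = 24.19; 8 + 24.19/60 = 8.403167
  S ⇒ negate
  Longitude: degrees = first 3 digits = 0, minutes = 18.1937; 0 + 18.1937/60 = 0.303228
  E ⇒ keep positive

1. -87.50358, -87.07583
2. 8.10248, -138.56248
3. -8.40317, 0.30323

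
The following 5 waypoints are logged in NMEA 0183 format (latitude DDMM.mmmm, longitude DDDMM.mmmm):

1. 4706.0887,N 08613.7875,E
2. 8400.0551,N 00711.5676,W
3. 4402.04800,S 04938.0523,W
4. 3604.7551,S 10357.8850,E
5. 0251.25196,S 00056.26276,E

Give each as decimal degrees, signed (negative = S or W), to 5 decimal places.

Point 1:
  Latitude: split at 2 digits → 47° and 6.0887′; 47 + 6.0887/60 = 47.101478
  N ⇒ keep positive
  Lon: degrees = first 3 digits = 86, minutes = 13.7875; 86 + 13.7875/60 = 86.229792
  E → positive
Point 2:
  Lat: degrees = first 2 digits = 84, minutes = 0.0551; 84 + 0.0551/60 = 84.000918
  N ⇒ keep positive
  Lon: degrees = first 3 digits = 7, minutes = 11.5676; 7 + 11.5676/60 = 7.192793
  hemisphere W, so the sign is −
Point 3:
  φ: degrees = first 2 digits = 44, minutes = 2.048; 44 + 2.048/60 = 44.034133
  S ⇒ negate
  Lon: split at 3 digits → 049° and 38.0523′; 49 + 38.0523/60 = 49.634205
  hemisphere W, so the sign is −
Point 4:
  φ: split at 2 digits → 36° and 4.7551′; 36 + 4.7551/60 = 36.079252
  S ⇒ negate
  Lon: degrees = first 3 digits = 103, minutes = 57.885; 103 + 57.885/60 = 103.964750
  E ⇒ keep positive
Point 5:
  Latitude: degrees = first 2 digits = 2, minutes = 51.25196; 2 + 51.25196/60 = 2.854199
  S → negative
  Lon: split at 3 digits → 000° and 56.26276′; 0 + 56.26276/60 = 0.937713
  E ⇒ keep positive

1. 47.10148, 86.22979
2. 84.00092, -7.19279
3. -44.03413, -49.63421
4. -36.07925, 103.96475
5. -2.85420, 0.93771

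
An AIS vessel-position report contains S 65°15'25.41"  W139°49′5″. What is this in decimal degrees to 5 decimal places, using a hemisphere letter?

φ: 65 + 15/60 + 25.41/3600 = 65.257058
Longitude: 49′ + 5″ = 49.08333′; 139 + 49.08333/60 = 139.818056

65.25706° S, 139.81806° W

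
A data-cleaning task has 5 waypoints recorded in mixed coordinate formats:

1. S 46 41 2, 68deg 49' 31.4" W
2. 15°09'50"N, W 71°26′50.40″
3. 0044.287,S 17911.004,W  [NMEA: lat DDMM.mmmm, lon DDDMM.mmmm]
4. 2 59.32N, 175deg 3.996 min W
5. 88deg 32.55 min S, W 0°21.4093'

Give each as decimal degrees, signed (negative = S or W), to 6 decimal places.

1. -46.683889, -68.825389
2. 15.163889, -71.447333
3. -0.738117, -179.183400
4. 2.988667, -175.066600
5. -88.542500, -0.356822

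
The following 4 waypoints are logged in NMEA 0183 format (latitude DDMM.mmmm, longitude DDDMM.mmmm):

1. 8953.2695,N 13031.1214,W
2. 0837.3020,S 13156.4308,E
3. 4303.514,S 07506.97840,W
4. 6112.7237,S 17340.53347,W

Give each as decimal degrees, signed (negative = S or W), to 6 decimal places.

Point 1:
  φ: split at 2 digits → 89° and 53.2695′; 89 + 53.2695/60 = 89.8878250
  N ⇒ keep positive
  Longitude: split at 3 digits → 130° and 31.1214′; 130 + 31.1214/60 = 130.5186900
  W ⇒ negate
Point 2:
  Lat: split at 2 digits → 08° and 37.302′; 8 + 37.302/60 = 8.6217000
  hemisphere S, so the sign is −
  λ: split at 3 digits → 131° and 56.4308′; 131 + 56.4308/60 = 131.9405133
  E → positive
Point 3:
  φ: split at 2 digits → 43° and 3.514′; 43 + 3.514/60 = 43.0585667
  S ⇒ negate
  λ: degrees = first 3 digits = 75, minutes = 6.9784; 75 + 6.9784/60 = 75.1163067
  W → negative
Point 4:
  Lat: degrees = first 2 digits = 61, minutes = 12.7237; 61 + 12.7237/60 = 61.2120617
  S → negative
  λ: degrees = first 3 digits = 173, minutes = 40.53347; 173 + 40.53347/60 = 173.6755578
  W ⇒ negate

1. 89.887825, -130.518690
2. -8.621700, 131.940513
3. -43.058567, -75.116307
4. -61.212062, -173.675558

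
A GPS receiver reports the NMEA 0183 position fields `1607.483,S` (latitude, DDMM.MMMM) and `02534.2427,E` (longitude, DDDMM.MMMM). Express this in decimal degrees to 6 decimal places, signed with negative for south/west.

-16.124717, 25.570712

Latitude: split at 2 digits → 16° and 7.483′; 16 + 7.483/60 = 16.1247167
S ⇒ negate
λ: degrees = first 3 digits = 25, minutes = 34.2427; 25 + 34.2427/60 = 25.5707117
E ⇒ keep positive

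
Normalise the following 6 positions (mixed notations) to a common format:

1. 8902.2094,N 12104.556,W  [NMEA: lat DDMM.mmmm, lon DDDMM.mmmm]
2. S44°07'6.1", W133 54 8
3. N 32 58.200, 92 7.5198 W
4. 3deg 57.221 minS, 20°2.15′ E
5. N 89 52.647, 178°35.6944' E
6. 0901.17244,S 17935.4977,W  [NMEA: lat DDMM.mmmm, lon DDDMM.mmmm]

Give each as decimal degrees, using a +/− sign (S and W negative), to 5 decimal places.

1. 89.03682, -121.07593
2. -44.11836, -133.90222
3. 32.97000, -92.12533
4. -3.95368, 20.03583
5. 89.87745, 178.59491
6. -9.01954, -179.59163

Point 1:
  Latitude: split at 2 digits → 89° and 2.2094′; 89 + 2.2094/60 = 89.036823
  N → positive
  Longitude: split at 3 digits → 121° and 4.556′; 121 + 4.556/60 = 121.075933
  W → negative
Point 2:
  Lat: 44 + 7/60 + 6.1/3600 = 44.118361
  S → negative
  λ: 133° + 54/60 + 8/3600 = 133 + 0.900000 + 0.002222 = 133.902222
  W → negative
Point 3:
  Lat: 32 + 58.2/60 = 32.970000
  N ⇒ keep positive
  Lon: 7.5198′ = 0.125330°; total 92.125330
  hemisphere W, so the sign is −
Point 4:
  Lat: 3 + 57.221/60 = 3.953683
  S → negative
  λ: 2.15′ = 0.035833°; total 20.035833
  E ⇒ keep positive
Point 5:
  φ: 89 + 52.647/60 = 89.877450
  N → positive
  Longitude: 35.6944′ = 0.594907°; total 178.594907
  E ⇒ keep positive
Point 6:
  φ: degrees = first 2 digits = 9, minutes = 1.17244; 9 + 1.17244/60 = 9.019541
  S ⇒ negate
  λ: degrees = first 3 digits = 179, minutes = 35.4977; 179 + 35.4977/60 = 179.591628
  hemisphere W, so the sign is −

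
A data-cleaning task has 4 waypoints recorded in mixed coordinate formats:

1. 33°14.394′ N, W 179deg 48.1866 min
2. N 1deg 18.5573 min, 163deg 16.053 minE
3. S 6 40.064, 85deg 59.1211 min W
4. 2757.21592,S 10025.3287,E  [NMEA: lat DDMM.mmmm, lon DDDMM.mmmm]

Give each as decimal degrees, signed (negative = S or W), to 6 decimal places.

1. 33.239900, -179.803110
2. 1.309288, 163.267550
3. -6.667733, -85.985352
4. -27.953599, 100.422145

Point 1:
  φ: 14.394′ = 0.239900°; total 33.2399000
  N → positive
  λ: 48.1866′ = 0.803110°; total 179.8031100
  hemisphere W, so the sign is −
Point 2:
  φ: 1 + 18.5573/60 = 1.3092883
  N → positive
  Lon: 163 + 16.053/60 = 163.2675500
  E → positive
Point 3:
  Latitude: 40.064′ = 0.667733°; total 6.6677333
  S → negative
  Longitude: 59.1211′ = 0.985352°; total 85.9853517
  hemisphere W, so the sign is −
Point 4:
  Lat: degrees = first 2 digits = 27, minutes = 57.21592; 27 + 57.21592/60 = 27.9535987
  S → negative
  Longitude: split at 3 digits → 100° and 25.3287′; 100 + 25.3287/60 = 100.4221450
  E → positive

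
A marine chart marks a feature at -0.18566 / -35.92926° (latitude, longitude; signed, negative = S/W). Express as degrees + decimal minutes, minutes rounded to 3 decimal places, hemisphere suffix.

0° 11.140′ S, 35° 55.756′ W

Latitude is negative → S; |value| = 0.185660
Lat: 0° + 0.185660 × 60 = 0° 11.13960′
Longitude is negative → W; |value| = 35.929260
λ: fractional part 0.929260 → 55.75560 minutes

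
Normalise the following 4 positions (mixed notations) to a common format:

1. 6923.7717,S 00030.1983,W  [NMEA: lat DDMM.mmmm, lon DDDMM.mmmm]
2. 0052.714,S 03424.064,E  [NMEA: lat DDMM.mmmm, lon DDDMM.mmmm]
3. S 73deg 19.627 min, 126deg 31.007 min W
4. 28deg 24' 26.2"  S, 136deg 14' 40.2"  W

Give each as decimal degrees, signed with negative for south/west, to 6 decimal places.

Point 1:
  Lat: split at 2 digits → 69° and 23.7717′; 69 + 23.7717/60 = 69.3961950
  S → negative
  Lon: degrees = first 3 digits = 0, minutes = 30.1983; 0 + 30.1983/60 = 0.5033050
  W ⇒ negate
Point 2:
  Lat: split at 2 digits → 00° and 52.714′; 0 + 52.714/60 = 0.8785667
  hemisphere S, so the sign is −
  Longitude: degrees = first 3 digits = 34, minutes = 24.064; 34 + 24.064/60 = 34.4010667
  E → positive
Point 3:
  Latitude: 73 + 19.627/60 = 73.3271167
  hemisphere S, so the sign is −
  Lon: 126 + 31.007/60 = 126.5167833
  W ⇒ negate
Point 4:
  Lat: 28 + 24/60 + 26.2/3600 = 28.4072778
  S ⇒ negate
  Longitude: 14′ + 40.2″ = 14.67000′; 136 + 14.67000/60 = 136.2445000
  W ⇒ negate

1. -69.396195, -0.503305
2. -0.878567, 34.401067
3. -73.327117, -126.516783
4. -28.407278, -136.244500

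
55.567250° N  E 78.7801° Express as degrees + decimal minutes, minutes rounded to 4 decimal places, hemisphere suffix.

55° 34.0350′ N, 78° 46.8060′ E

φ: minutes = (55.567250 − 55) × 60 = 34.035000
λ: 78° + 0.780100 × 60 = 78° 46.806000′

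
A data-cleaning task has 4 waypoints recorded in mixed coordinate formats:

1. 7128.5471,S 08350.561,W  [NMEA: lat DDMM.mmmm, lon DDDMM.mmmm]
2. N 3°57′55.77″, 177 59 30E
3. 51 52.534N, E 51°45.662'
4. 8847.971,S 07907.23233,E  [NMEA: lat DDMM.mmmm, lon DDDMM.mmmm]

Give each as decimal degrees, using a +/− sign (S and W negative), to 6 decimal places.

1. -71.475785, -83.842683
2. 3.965492, 177.991667
3. 51.875567, 51.761033
4. -88.799517, 79.120539

Point 1:
  Latitude: degrees = first 2 digits = 71, minutes = 28.5471; 71 + 28.5471/60 = 71.4757850
  S ⇒ negate
  λ: split at 3 digits → 083° and 50.561′; 83 + 50.561/60 = 83.8426833
  hemisphere W, so the sign is −
Point 2:
  φ: 3° + 57/60 + 55.77/3600 = 3 + 0.950000 + 0.015492 = 3.9654917
  N → positive
  λ: 59′ + 30″ = 59.50000′; 177 + 59.50000/60 = 177.9916667
  E → positive
Point 3:
  φ: 51 + 52.534/60 = 51.8755667
  N → positive
  Longitude: 45.662′ = 0.761033°; total 51.7610333
  E → positive
Point 4:
  Latitude: degrees = first 2 digits = 88, minutes = 47.971; 88 + 47.971/60 = 88.7995167
  S ⇒ negate
  λ: degrees = first 3 digits = 79, minutes = 7.23233; 79 + 7.23233/60 = 79.1205388
  E → positive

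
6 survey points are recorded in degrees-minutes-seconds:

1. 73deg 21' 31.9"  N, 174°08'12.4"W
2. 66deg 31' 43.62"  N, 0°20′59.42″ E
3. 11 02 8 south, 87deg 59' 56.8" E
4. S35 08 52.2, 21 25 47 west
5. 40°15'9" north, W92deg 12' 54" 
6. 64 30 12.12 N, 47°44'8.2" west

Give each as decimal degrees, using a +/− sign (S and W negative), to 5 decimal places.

1. 73.35886, -174.13678
2. 66.52878, 0.34984
3. -11.03556, 87.99911
4. -35.14783, -21.42972
5. 40.25250, -92.21500
6. 64.50337, -47.73561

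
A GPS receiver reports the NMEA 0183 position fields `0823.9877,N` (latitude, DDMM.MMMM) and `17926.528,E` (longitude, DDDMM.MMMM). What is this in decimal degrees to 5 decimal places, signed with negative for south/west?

8.39980, 179.44213

Lat: degrees = first 2 digits = 8, minutes = 23.9877; 8 + 23.9877/60 = 8.399795
N → positive
λ: degrees = first 3 digits = 179, minutes = 26.528; 179 + 26.528/60 = 179.442133
E ⇒ keep positive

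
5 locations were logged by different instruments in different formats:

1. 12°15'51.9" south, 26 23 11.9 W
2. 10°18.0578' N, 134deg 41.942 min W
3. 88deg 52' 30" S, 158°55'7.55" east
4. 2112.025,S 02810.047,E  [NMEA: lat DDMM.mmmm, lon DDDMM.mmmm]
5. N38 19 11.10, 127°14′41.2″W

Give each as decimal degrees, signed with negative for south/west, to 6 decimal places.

1. -12.264417, -26.386639
2. 10.300963, -134.699033
3. -88.875000, 158.918764
4. -21.200417, 28.167450
5. 38.319750, -127.244778

Point 1:
  Lat: 12 + 15/60 + 51.9/3600 = 12.2644167
  S ⇒ negate
  λ: 26 + 23/60 + 11.9/3600 = 26.3866389
  hemisphere W, so the sign is −
Point 2:
  Latitude: 18.0578′ = 0.300963°; total 10.3009633
  N → positive
  Longitude: 134 + 41.942/60 = 134.6990333
  W ⇒ negate
Point 3:
  Latitude: 52′ + 30″ = 52.50000′; 88 + 52.50000/60 = 88.8750000
  S → negative
  Lon: 158 + 55/60 + 7.55/3600 = 158.9187639
  E ⇒ keep positive
Point 4:
  Latitude: degrees = first 2 digits = 21, minutes = 12.025; 21 + 12.025/60 = 21.2004167
  S ⇒ negate
  Longitude: degrees = first 3 digits = 28, minutes = 10.047; 28 + 10.047/60 = 28.1674500
  E → positive
Point 5:
  φ: 38 + 19/60 + 11.1/3600 = 38.3197500
  N ⇒ keep positive
  Longitude: 127° + 14/60 + 41.2/3600 = 127 + 0.233333 + 0.011444 = 127.2447778
  W → negative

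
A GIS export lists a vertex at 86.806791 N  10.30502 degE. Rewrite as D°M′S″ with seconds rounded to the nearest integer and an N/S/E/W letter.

Lat: 0.806791° → 48.40746′; 0.40746 × 60 = 24.45″
λ: 0.305020° → 18.30120′; 0.30120 × 60 = 18.07″

86°48′24″ N, 10°18′18″ E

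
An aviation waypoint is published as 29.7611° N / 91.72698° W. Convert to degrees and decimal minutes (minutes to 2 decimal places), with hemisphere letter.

φ: 29° + 0.761100 × 60 = 29° 45.6660′
λ: 91° + 0.726980 × 60 = 91° 43.6188′

29° 45.67′ N, 91° 43.62′ W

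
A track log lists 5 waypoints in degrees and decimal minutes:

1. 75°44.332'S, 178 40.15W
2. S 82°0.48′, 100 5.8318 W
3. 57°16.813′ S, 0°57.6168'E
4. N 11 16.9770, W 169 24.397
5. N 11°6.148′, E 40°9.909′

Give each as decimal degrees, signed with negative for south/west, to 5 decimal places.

Point 1:
  Lat: 44.332′ = 0.738867°; total 75.738867
  S → negative
  λ: 178 + 40.15/60 = 178.669167
  hemisphere W, so the sign is −
Point 2:
  φ: 0.48′ = 0.008000°; total 82.008000
  hemisphere S, so the sign is −
  Longitude: 100 + 5.8318/60 = 100.097197
  W → negative
Point 3:
  φ: 57 + 16.813/60 = 57.280217
  hemisphere S, so the sign is −
  λ: 57.6168′ = 0.960280°; total 0.960280
  E → positive
Point 4:
  Lat: 16.977′ = 0.282950°; total 11.282950
  N → positive
  λ: 169 + 24.397/60 = 169.406617
  W → negative
Point 5:
  φ: 11 + 6.148/60 = 11.102467
  N → positive
  Lon: 9.909′ = 0.165150°; total 40.165150
  E → positive

1. -75.73887, -178.66917
2. -82.00800, -100.09720
3. -57.28022, 0.96028
4. 11.28295, -169.40662
5. 11.10247, 40.16515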